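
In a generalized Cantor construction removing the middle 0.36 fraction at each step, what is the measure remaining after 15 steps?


Step 1: At each step, fraction remaining = 1 - 0.36 = 0.64
Step 2: After 15 steps, measure = (0.64)^15
Result = 0.001238


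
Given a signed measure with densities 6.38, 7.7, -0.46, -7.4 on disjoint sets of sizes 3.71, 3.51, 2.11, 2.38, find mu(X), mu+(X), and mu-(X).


Step 1: Compute signed measure on each set:
  Set 1: 6.38 * 3.71 = 23.6698
  Set 2: 7.7 * 3.51 = 27.027
  Set 3: -0.46 * 2.11 = -0.9706
  Set 4: -7.4 * 2.38 = -17.612
Step 2: Total signed measure = (23.6698) + (27.027) + (-0.9706) + (-17.612)
     = 32.1142
Step 3: Positive part mu+(X) = sum of positive contributions = 50.6968
Step 4: Negative part mu-(X) = |sum of negative contributions| = 18.5826


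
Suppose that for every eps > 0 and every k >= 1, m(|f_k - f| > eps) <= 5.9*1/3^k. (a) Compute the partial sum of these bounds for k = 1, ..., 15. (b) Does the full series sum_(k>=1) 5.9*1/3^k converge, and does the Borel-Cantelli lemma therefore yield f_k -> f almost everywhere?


Step 1: List the terms 5.9*1/3^k for k = 1 to 15:
  k=1: 1.966667
  k=2: 0.655556
  k=3: 0.218519
  k=4: 0.07284
  k=5: 0.02428
  k=6: 0.008093
  k=7: 0.002698
  k=8: 8.992532e-04
  k=9: 2.997511e-04
  k=10: 9.991702e-05
  k=11: 3.330567e-05
  k=12: 1.110189e-05
  k=13: 3.700630e-06
  k=14: 1.233543e-06
  k=15: 4.111811e-07
Step 2: Partial sum = 1.966667 + 0.655556 + 0.218519 + 0.07284 + 0.02428 + 0.008093 + 0.002698 + 8.992532e-04 + 2.997511e-04 + 9.991702e-05 + 3.330567e-05 + 1.110189e-05 + 3.700630e-06 + 1.233543e-06 + 4.111811e-07
     = 2.95
Step 3: The full series sum_(k>=1) 5.9*1/3^k converges (geometric series with ratio 1/3 < 1; a constant multiple of a convergent series converges).
Step 4: Fix eps > 0. Since sum_k m(|f_k - f| > eps) < infinity, the Borel-Cantelli lemma gives
        m(limsup_k {|f_k - f| > eps}) = 0, i.e. for a.e. x, |f_k(x) - f(x)| <= eps for all large k.
        Applying this with eps = 1/j for j = 1, 2, ... and intersecting the countably many full-measure sets,
        for a.e. x we get limsup_k |f_k(x) - f(x)| <= 1/j for every j, hence f_k -> f almost everywhere.
Conclusion: series converges; Borel-Cantelli yields f_k -> f a.e.


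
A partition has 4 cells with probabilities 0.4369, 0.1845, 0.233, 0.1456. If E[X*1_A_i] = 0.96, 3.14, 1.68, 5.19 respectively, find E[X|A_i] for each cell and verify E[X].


For each cell A_i: E[X|A_i] = E[X*1_A_i] / P(A_i)
Step 1: E[X|A_1] = 0.96 / 0.4369 = 2.197299
Step 2: E[X|A_2] = 3.14 / 0.1845 = 17.01897
Step 3: E[X|A_3] = 1.68 / 0.233 = 7.2103
Step 4: E[X|A_4] = 5.19 / 0.1456 = 35.645604
Verification: E[X] = sum E[X*1_A_i] = 0.96 + 3.14 + 1.68 + 5.19 = 10.97


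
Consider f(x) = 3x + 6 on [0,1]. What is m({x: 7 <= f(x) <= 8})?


f^(-1)([7, 8]) = {x : 7 <= 3x + 6 <= 8}
Solving: (7 - 6)/3 <= x <= (8 - 6)/3
= [0.333333, 0.666667]
Intersecting with [0,1]: [0.333333, 0.666667]
Measure = 0.666667 - 0.333333 = 0.333333


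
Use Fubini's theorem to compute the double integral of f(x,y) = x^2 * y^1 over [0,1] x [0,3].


By Fubini's theorem, the double integral factors as a product of single integrals:
Step 1: integral_0^1 x^2 dx = [x^3/3] from 0 to 1
     = 1^3/3 = 0.333333
Step 2: integral_0^3 y^1 dy = [y^2/2] from 0 to 3
     = 3^2/2 = 4.5
Step 3: Double integral = 0.333333 * 4.5 = 1.5


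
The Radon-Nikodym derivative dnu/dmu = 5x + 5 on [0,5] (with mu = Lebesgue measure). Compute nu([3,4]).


nu(A) = integral_A (dnu/dmu) dmu = integral_3^4 (5x + 5) dx
Step 1: Antiderivative F(x) = (5/2)x^2 + 5x
Step 2: F(4) = (5/2)*4^2 + 5*4 = 40 + 20 = 60
Step 3: F(3) = (5/2)*3^2 + 5*3 = 22.5 + 15 = 37.5
Step 4: nu([3,4]) = F(4) - F(3) = 60 - 37.5 = 22.5


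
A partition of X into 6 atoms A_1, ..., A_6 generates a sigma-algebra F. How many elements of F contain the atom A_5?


Each element of F is a union of some subset S of the 6 atoms.
The element contains A_5 iff A_5 is in S.
So we count subsets S of {A_1,...,A_6} with A_5 in S: choose freely among the other 5 atoms.
Count = 2^(6-1) = 2^5 = 32.


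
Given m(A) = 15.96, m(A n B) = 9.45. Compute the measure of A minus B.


m(A \ B) = m(A) - m(A n B)
= 15.96 - 9.45
= 6.51


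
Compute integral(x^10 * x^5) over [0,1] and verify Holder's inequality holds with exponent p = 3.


Step 1: Exact integral of f*g = integral(x^15, 0, 1) = 1/16
     = 0.0625
Step 2: Holder bound with p=3, q=1.5:
  ||f||_p = (integral x^30 dx)^(1/3) = (1/31)^(1/3) = 0.318331
  ||g||_q = (integral x^7.5 dx)^(1/1.5) = (1/8.5)^(1/1.5) = 0.240097
Step 3: Holder bound = ||f||_p * ||g||_q = 0.318331 * 0.240097 = 0.076431
Verification: 0.0625 <= 0.076431 (Holder holds)


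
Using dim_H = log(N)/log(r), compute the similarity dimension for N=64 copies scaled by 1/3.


For a self-similar set with N copies scaled by 1/r:
dim_H = log(N)/log(r) = log(64)/log(3)
= 4.158883/1.098612
= 3.785579


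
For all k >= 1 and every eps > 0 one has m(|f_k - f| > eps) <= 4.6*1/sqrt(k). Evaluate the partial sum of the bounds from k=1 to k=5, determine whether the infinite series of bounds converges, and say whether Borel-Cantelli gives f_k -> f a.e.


Step 1: List the terms 4.6*1/sqrt(k) for k = 1 to 5:
  k=1: 4.6
  k=2: 3.252691
  k=3: 2.655811
  k=4: 2.3
  k=5: 2.057183
Step 2: Partial sum = 4.6 + 3.252691 + 2.655811 + 2.3 + 2.057183
     = 14.865685
Step 3: The full series sum_(k>=1) 4.6*1/sqrt(k) diverges (p-series with p = 1/2 <= 1; a nonzero constant multiple of a divergent series diverges).
Step 4: The (first) Borel-Cantelli lemma requires a summable sequence of measures, so it does not apply here;
        from this bound alone no conclusion about a.e. convergence can be drawn (convergence in measure still
        gives an a.e.-convergent subsequence, but not a.e. convergence of the whole sequence).
Conclusion: series diverges; Borel-Cantelli is inconclusive about a.e. convergence of f_k.


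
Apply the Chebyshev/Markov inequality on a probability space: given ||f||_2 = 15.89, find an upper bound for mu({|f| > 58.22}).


Chebyshev/Markov inequality: mu(|f| > eps) <= (||f||_p / eps)^p
Step 1: ||f||_2 / eps = 15.89 / 58.22 = 0.27293
Step 2: Raise to power p = 2:
  (0.27293)^2 = 0.074491
Step 3: Therefore mu(|f| > 58.22) <= 0.074491


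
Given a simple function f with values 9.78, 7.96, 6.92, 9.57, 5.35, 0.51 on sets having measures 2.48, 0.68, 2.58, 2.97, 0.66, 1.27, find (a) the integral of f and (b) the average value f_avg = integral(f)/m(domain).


Step 1: Integral = sum(value_i * measure_i)
= 9.78*2.48 + 7.96*0.68 + 6.92*2.58 + 9.57*2.97 + 5.35*0.66 + 0.51*1.27
= 24.2544 + 5.4128 + 17.8536 + 28.4229 + 3.531 + 0.6477
= 80.1224
Step 2: Total measure of domain = 2.48 + 0.68 + 2.58 + 2.97 + 0.66 + 1.27 = 10.64
Step 3: Average value = 80.1224 / 10.64 = 7.530301


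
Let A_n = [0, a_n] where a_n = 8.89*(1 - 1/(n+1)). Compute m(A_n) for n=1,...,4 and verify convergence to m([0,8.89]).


By continuity of measure from below: if A_n increases to A, then m(A_n) -> m(A).
Here A = [0, 8.89], so m(A) = 8.89
Step 1: a_1 = 8.89*(1 - 1/2) = 4.445, m(A_1) = 4.445
Step 2: a_2 = 8.89*(1 - 1/3) = 5.9267, m(A_2) = 5.9267
Step 3: a_3 = 8.89*(1 - 1/4) = 6.6675, m(A_3) = 6.6675
Step 4: a_4 = 8.89*(1 - 1/5) = 7.112, m(A_4) = 7.112
Limit: m(A_n) -> m([0,8.89]) = 8.89


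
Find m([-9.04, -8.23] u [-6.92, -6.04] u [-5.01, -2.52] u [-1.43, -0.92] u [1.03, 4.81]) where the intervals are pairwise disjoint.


For pairwise disjoint intervals, m(union) = sum of lengths.
= (-8.23 - -9.04) + (-6.04 - -6.92) + (-2.52 - -5.01) + (-0.92 - -1.43) + (4.81 - 1.03)
= 0.81 + 0.88 + 2.49 + 0.51 + 3.78
= 8.47


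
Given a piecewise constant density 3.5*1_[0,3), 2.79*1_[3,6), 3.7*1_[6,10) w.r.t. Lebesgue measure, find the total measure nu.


Integrate each piece of the Radon-Nikodym derivative:
Step 1: integral_0^3 3.5 dx = 3.5*(3-0) = 3.5*3 = 10.5
Step 2: integral_3^6 2.79 dx = 2.79*(6-3) = 2.79*3 = 8.37
Step 3: integral_6^10 3.7 dx = 3.7*(10-6) = 3.7*4 = 14.8
Total: 10.5 + 8.37 + 14.8 = 33.67


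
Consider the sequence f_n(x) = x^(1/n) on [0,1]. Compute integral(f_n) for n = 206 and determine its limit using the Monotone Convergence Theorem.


At n = 206: f_206(x) = x^(1/206).
Step 1: integral(x^(1/206), 0, 1) = [x^(1/206+1) / (1/206+1)] from 0 to 1
     = 1 / (1/206 + 1) = 1 / ((206+1)/206) = 206/(206+1)
     = 206/207 = 0.995169
Step 2: As n -> infinity, f_n(x) = x^(1/n) -> 1 for x in (0,1], and f_n is increasing in n.
By MCT, lim_n integral(f_n) = integral(lim_n f_n) = integral(1, 0, 1) = 1.
Step 3: Verify convergence: 206/207 = 0.995169 -> 1


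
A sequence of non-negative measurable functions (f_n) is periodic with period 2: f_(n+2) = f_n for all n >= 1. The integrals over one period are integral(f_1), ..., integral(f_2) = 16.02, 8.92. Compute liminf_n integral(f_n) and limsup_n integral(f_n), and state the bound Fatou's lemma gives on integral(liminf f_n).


The sequence (integral(f_n)) is periodic with period 2, repeating the values 16.02, 8.92 indefinitely.
Step 1: For a periodic sequence, every tail (a_m, a_(m+1), ...) contains all 2 period values infinitely often.
Step 2: Hence inf of every tail = min of the period values = min(16.02, 8.92) = 8.92.
        liminf_n integral(f_n) = sup over m of (inf of tail from m) = 8.92.
Step 3: Similarly sup of every tail = max of the period values = 16.02.
        limsup_n integral(f_n) = 16.02.
Step 4: Fatou's lemma: integral(liminf_n f_n) <= liminf_n integral(f_n) = 8.92.
        So the integral of the pointwise liminf is at most 8.92.


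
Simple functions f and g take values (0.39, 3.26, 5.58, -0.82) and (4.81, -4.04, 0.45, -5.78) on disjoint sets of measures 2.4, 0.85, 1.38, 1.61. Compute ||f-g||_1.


Step 1: Compute differences f_i - g_i:
  0.39 - 4.81 = -4.42
  3.26 - -4.04 = 7.3
  5.58 - 0.45 = 5.13
  -0.82 - -5.78 = 4.96
Step 2: Compute |diff|^1 * measure for each set:
  |-4.42|^1 * 2.4 = 4.42 * 2.4 = 10.608
  |7.3|^1 * 0.85 = 7.3 * 0.85 = 6.205
  |5.13|^1 * 1.38 = 5.13 * 1.38 = 7.0794
  |4.96|^1 * 1.61 = 4.96 * 1.61 = 7.9856
Step 3: Sum = 31.878
Step 4: ||f-g||_1 = (31.878)^(1/1) = 31.878


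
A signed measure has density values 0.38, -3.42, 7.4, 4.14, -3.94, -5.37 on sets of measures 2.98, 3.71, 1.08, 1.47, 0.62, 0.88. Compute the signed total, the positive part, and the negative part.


Step 1: Compute signed measure on each set:
  Set 1: 0.38 * 2.98 = 1.1324
  Set 2: -3.42 * 3.71 = -12.6882
  Set 3: 7.4 * 1.08 = 7.992
  Set 4: 4.14 * 1.47 = 6.0858
  Set 5: -3.94 * 0.62 = -2.4428
  Set 6: -5.37 * 0.88 = -4.7256
Step 2: Total signed measure = (1.1324) + (-12.6882) + (7.992) + (6.0858) + (-2.4428) + (-4.7256)
     = -4.6464
Step 3: Positive part mu+(X) = sum of positive contributions = 15.2102
Step 4: Negative part mu-(X) = |sum of negative contributions| = 19.8566


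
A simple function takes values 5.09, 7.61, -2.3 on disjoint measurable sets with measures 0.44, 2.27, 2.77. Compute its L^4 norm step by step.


Step 1: Compute |f_i|^4 for each value:
  |5.09|^4 = 671.229646
  |7.61|^4 = 3353.811326
  |-2.3|^4 = 27.9841
Step 2: Multiply by measures and sum:
  671.229646 * 0.44 = 295.341044
  3353.811326 * 2.27 = 7613.151711
  27.9841 * 2.77 = 77.515957
Sum = 295.341044 + 7613.151711 + 77.515957 = 7986.008712
Step 3: Take the p-th root:
||f||_4 = (7986.008712)^(1/4) = 9.453278


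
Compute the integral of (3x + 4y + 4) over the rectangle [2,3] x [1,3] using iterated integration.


By Fubini, integrate in x first, then y.
Step 1: Fix y, integrate over x in [2,3]:
  integral(3x + 4y + 4, x=2..3)
  = 3*(3^2 - 2^2)/2 + (4y + 4)*(3 - 2)
  = 7.5 + (4y + 4)*1
  = 7.5 + 4y + 4
  = 11.5 + 4y
Step 2: Integrate over y in [1,3]:
  integral(11.5 + 4y, y=1..3)
  = 11.5*2 + 4*(3^2 - 1^2)/2
  = 23 + 16
  = 39


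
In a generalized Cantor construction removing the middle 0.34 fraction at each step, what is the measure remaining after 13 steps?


Step 1: At each step, fraction remaining = 1 - 0.34 = 0.66
Step 2: After 13 steps, measure = (0.66)^13
Result = 0.004509


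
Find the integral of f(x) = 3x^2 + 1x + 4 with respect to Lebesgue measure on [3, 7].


The Lebesgue integral of a Riemann-integrable function agrees with the Riemann integral.
Antiderivative F(x) = (3/3)x^3 + (1/2)x^2 + 4x
F(7) = (3/3)*7^3 + (1/2)*7^2 + 4*7
     = (3/3)*343 + (1/2)*49 + 4*7
     = 343 + 24.5 + 28
     = 395.5
F(3) = 43.5
Integral = F(7) - F(3) = 395.5 - 43.5 = 352


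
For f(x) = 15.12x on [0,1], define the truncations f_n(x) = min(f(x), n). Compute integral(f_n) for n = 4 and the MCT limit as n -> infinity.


f(x) = 15.12x on [0,1]; f_n(x) = min(15.12x, n). At n = 4:
Step 1: f(x) reaches 4 at x = 4/15.12 = 0.26455
Step 2: integral(f_4) = integral(15.12x, 0, 0.26455) + integral(4, 0.26455, 1)
       = 15.12*0.26455^2/2 + 4*(1 - 0.26455)
       = 0.529101 + 2.941799
       = 3.470899
Step 3: As n -> infinity, f_n increases to f, so by MCT integral(f_n) -> integral(f) = 15.12/2 = 7.56.
Convergence: integral(f_4) = 3.470899 -> 7.56 as n -> infinity


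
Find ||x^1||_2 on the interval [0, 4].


Step 1: ||f||_2 = (integral_0^4 |x^1|^2 dx)^(1/2)
     = (integral_0^4 x^2 dx)^(1/2)
Step 2: integral_0^4 x^2 dx = [x^3/(3)] from 0 to 4 = 4^3/3
     = 64/3 = 21.333333
Step 3: ||f||_2 = (21.333333)^(1/2) = 4.618802


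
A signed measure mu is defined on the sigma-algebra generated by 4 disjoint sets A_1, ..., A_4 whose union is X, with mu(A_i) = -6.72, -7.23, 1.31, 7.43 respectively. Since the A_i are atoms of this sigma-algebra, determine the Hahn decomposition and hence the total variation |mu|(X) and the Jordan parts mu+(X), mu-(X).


Step 1: Every measurable set is a union of atoms (the cells / points), so a Hahn decomposition is
  obtained by grouping atoms by sign: P = union of atoms with mu > 0, N = union of the remaining atoms.
  Atoms in P (indices): 3, 4;  atoms in N (indices): 1, 2
  Positive values: 1.31, 7.43
  Negative values: -6.72, -7.23
Step 2: mu+(X) = mu(P) = sum of positive atom values = 8.74
Step 3: mu-(X) = -mu(N) = sum of |negative atom values| = 13.95
Step 4: |mu|(X) = mu+(X) + mu-(X) = 8.74 + 13.95 = 22.69


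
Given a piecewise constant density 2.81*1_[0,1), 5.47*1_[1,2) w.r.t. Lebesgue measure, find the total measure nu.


Integrate each piece of the Radon-Nikodym derivative:
Step 1: integral_0^1 2.81 dx = 2.81*(1-0) = 2.81*1 = 2.81
Step 2: integral_1^2 5.47 dx = 5.47*(2-1) = 5.47*1 = 5.47
Total: 2.81 + 5.47 = 8.28


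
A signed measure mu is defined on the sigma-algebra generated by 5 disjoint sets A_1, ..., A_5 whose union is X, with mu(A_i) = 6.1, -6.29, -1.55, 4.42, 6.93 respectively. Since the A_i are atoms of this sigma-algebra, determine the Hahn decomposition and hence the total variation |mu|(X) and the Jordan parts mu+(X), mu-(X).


Step 1: Every measurable set is a union of atoms (the cells / points), so a Hahn decomposition is
  obtained by grouping atoms by sign: P = union of atoms with mu > 0, N = union of the remaining atoms.
  Atoms in P (indices): 1, 4, 5;  atoms in N (indices): 2, 3
  Positive values: 6.1, 4.42, 6.93
  Negative values: -6.29, -1.55
Step 2: mu+(X) = mu(P) = sum of positive atom values = 17.45
Step 3: mu-(X) = -mu(N) = sum of |negative atom values| = 7.84
Step 4: |mu|(X) = mu+(X) + mu-(X) = 17.45 + 7.84 = 25.29


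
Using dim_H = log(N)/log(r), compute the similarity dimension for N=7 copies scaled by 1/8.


For a self-similar set with N copies scaled by 1/r:
dim_H = log(N)/log(r) = log(7)/log(8)
= 1.94591/2.079442
= 0.935785


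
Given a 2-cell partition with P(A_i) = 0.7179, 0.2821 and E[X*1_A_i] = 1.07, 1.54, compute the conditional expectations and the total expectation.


For each cell A_i: E[X|A_i] = E[X*1_A_i] / P(A_i)
Step 1: E[X|A_1] = 1.07 / 0.7179 = 1.490458
Step 2: E[X|A_2] = 1.54 / 0.2821 = 5.459057
Verification: E[X] = sum E[X*1_A_i] = 1.07 + 1.54 = 2.61


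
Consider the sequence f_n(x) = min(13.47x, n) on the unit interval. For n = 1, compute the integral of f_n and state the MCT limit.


f(x) = 13.47x on [0,1]; f_n(x) = min(13.47x, n). At n = 1:
Step 1: f(x) reaches 1 at x = 1/13.47 = 0.074239
Step 2: integral(f_1) = integral(13.47x, 0, 0.074239) + integral(1, 0.074239, 1)
       = 13.47*0.074239^2/2 + 1*(1 - 0.074239)
       = 0.03712 + 0.925761
       = 0.96288
Step 3: As n -> infinity, f_n increases to f, so by MCT integral(f_n) -> integral(f) = 13.47/2 = 6.735.
Convergence: integral(f_1) = 0.96288 -> 6.735 as n -> infinity


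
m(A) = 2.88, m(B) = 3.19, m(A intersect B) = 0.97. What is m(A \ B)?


m(A \ B) = m(A) - m(A n B)
= 2.88 - 0.97
= 1.91


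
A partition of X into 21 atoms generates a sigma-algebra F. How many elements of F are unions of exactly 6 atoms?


Each element of F is a union of some subset of the 21 atoms.
Elements that are unions of exactly 6 atoms correspond to 6-element subsets of the 21 atoms.
Count = C(21, 6) = 21! / (6! * 15!) = 54264.


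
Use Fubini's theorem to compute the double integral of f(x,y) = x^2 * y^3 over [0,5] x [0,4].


By Fubini's theorem, the double integral factors as a product of single integrals:
Step 1: integral_0^5 x^2 dx = [x^3/3] from 0 to 5
     = 5^3/3 = 41.666667
Step 2: integral_0^4 y^3 dy = [y^4/4] from 0 to 4
     = 4^4/4 = 64
Step 3: Double integral = 41.666667 * 64 = 2666.666667


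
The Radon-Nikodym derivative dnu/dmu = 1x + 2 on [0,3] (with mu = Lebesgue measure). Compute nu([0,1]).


nu(A) = integral_A (dnu/dmu) dmu = integral_0^1 (1x + 2) dx
Step 1: Antiderivative F(x) = (1/2)x^2 + 2x
Step 2: F(1) = (1/2)*1^2 + 2*1 = 0.5 + 2 = 2.5
Step 3: F(0) = (1/2)*0^2 + 2*0 = 0.0 + 0 = 0.0
Step 4: nu([0,1]) = F(1) - F(0) = 2.5 - 0.0 = 2.5


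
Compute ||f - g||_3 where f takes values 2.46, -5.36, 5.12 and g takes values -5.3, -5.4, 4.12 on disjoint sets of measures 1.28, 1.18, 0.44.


Step 1: Compute differences f_i - g_i:
  2.46 - -5.3 = 7.76
  -5.36 - -5.4 = 0.04
  5.12 - 4.12 = 1
Step 2: Compute |diff|^3 * measure for each set:
  |7.76|^3 * 1.28 = 467.288576 * 1.28 = 598.129377
  |0.04|^3 * 1.18 = 6.400000e-05 * 1.18 = 7.552000e-05
  |1|^3 * 0.44 = 1 * 0.44 = 0.44
Step 3: Sum = 598.569453
Step 4: ||f-g||_3 = (598.569453)^(1/3) = 8.427618


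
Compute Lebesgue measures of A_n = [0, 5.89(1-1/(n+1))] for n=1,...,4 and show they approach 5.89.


By continuity of measure from below: if A_n increases to A, then m(A_n) -> m(A).
Here A = [0, 5.89], so m(A) = 5.89
Step 1: a_1 = 5.89*(1 - 1/2) = 2.945, m(A_1) = 2.945
Step 2: a_2 = 5.89*(1 - 1/3) = 3.9267, m(A_2) = 3.9267
Step 3: a_3 = 5.89*(1 - 1/4) = 4.4175, m(A_3) = 4.4175
Step 4: a_4 = 5.89*(1 - 1/5) = 4.712, m(A_4) = 4.712
Limit: m(A_n) -> m([0,5.89]) = 5.89


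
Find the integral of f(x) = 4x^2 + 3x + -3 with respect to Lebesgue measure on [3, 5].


The Lebesgue integral of a Riemann-integrable function agrees with the Riemann integral.
Antiderivative F(x) = (4/3)x^3 + (3/2)x^2 + -3x
F(5) = (4/3)*5^3 + (3/2)*5^2 + -3*5
     = (4/3)*125 + (3/2)*25 + -3*5
     = 166.666667 + 37.5 + -15
     = 189.166667
F(3) = 40.5
Integral = F(5) - F(3) = 189.166667 - 40.5 = 148.666667


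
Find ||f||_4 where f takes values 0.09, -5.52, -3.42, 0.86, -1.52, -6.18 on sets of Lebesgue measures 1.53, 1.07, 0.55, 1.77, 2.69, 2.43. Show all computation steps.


Step 1: Compute |f_i|^4 for each value:
  |0.09|^4 = 6.561000e-05
  |-5.52|^4 = 928.445276
  |-3.42|^4 = 136.805773
  |0.86|^4 = 0.547008
  |-1.52|^4 = 5.337948
  |-6.18|^4 = 1458.659418
Step 2: Multiply by measures and sum:
  6.561000e-05 * 1.53 = 1.003833e-04
  928.445276 * 1.07 = 993.436445
  136.805773 * 0.55 = 75.243175
  0.547008 * 1.77 = 0.968204
  5.337948 * 2.69 = 14.359081
  1458.659418 * 2.43 = 3544.542385
Sum = 1.003833e-04 + 993.436445 + 75.243175 + 0.968204 + 14.359081 + 3544.542385 = 4628.549391
Step 3: Take the p-th root:
||f||_4 = (4628.549391)^(1/4) = 8.248239


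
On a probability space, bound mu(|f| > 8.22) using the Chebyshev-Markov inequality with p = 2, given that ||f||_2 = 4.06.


Chebyshev/Markov inequality: mu(|f| > eps) <= (||f||_p / eps)^p
Step 1: ||f||_2 / eps = 4.06 / 8.22 = 0.493917
Step 2: Raise to power p = 2:
  (0.493917)^2 = 0.243954
Step 3: Therefore mu(|f| > 8.22) <= 0.243954


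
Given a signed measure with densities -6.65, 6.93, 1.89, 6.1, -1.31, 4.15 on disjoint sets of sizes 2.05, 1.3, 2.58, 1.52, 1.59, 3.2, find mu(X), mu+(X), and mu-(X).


Step 1: Compute signed measure on each set:
  Set 1: -6.65 * 2.05 = -13.6325
  Set 2: 6.93 * 1.3 = 9.009
  Set 3: 1.89 * 2.58 = 4.8762
  Set 4: 6.1 * 1.52 = 9.272
  Set 5: -1.31 * 1.59 = -2.0829
  Set 6: 4.15 * 3.2 = 13.28
Step 2: Total signed measure = (-13.6325) + (9.009) + (4.8762) + (9.272) + (-2.0829) + (13.28)
     = 20.7218
Step 3: Positive part mu+(X) = sum of positive contributions = 36.4372
Step 4: Negative part mu-(X) = |sum of negative contributions| = 15.7154


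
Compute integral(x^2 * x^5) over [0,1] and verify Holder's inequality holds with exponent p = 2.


Step 1: Exact integral of f*g = integral(x^7, 0, 1) = 1/8
     = 0.125
Step 2: Holder bound with p=2, q=2:
  ||f||_p = (integral x^4 dx)^(1/2) = (1/5)^(1/2) = 0.447214
  ||g||_q = (integral x^10 dx)^(1/2) = (1/11)^(1/2) = 0.301511
Step 3: Holder bound = ||f||_p * ||g||_q = 0.447214 * 0.301511 = 0.13484
Verification: 0.125 <= 0.13484 (Holder holds)


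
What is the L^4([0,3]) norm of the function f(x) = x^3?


Step 1: ||f||_4 = (integral_0^3 |x^3|^4 dx)^(1/4)
     = (integral_0^3 x^12 dx)^(1/4)
Step 2: integral_0^3 x^12 dx = [x^13/(13)] from 0 to 3 = 3^13/13
     = 1594323/13 = 122640.230769
Step 3: ||f||_4 = (122640.230769)^(1/4) = 18.713639


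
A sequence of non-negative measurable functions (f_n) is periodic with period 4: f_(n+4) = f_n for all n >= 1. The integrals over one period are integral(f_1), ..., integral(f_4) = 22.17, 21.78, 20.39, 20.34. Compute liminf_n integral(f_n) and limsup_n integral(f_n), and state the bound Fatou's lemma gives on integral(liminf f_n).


The sequence (integral(f_n)) is periodic with period 4, repeating the values 22.17, 21.78, 20.39, 20.34 indefinitely.
Step 1: For a periodic sequence, every tail (a_m, a_(m+1), ...) contains all 4 period values infinitely often.
Step 2: Hence inf of every tail = min of the period values = min(22.17, 21.78, 20.39, 20.34) = 20.34.
        liminf_n integral(f_n) = sup over m of (inf of tail from m) = 20.34.
Step 3: Similarly sup of every tail = max of the period values = 22.17.
        limsup_n integral(f_n) = 22.17.
Step 4: Fatou's lemma: integral(liminf_n f_n) <= liminf_n integral(f_n) = 20.34.
        So the integral of the pointwise liminf is at most 20.34.


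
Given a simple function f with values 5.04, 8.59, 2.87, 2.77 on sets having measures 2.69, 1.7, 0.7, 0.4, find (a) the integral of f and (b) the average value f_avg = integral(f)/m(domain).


Step 1: Integral = sum(value_i * measure_i)
= 5.04*2.69 + 8.59*1.7 + 2.87*0.7 + 2.77*0.4
= 13.5576 + 14.603 + 2.009 + 1.108
= 31.2776
Step 2: Total measure of domain = 2.69 + 1.7 + 0.7 + 0.4 = 5.49
Step 3: Average value = 31.2776 / 5.49 = 5.697195


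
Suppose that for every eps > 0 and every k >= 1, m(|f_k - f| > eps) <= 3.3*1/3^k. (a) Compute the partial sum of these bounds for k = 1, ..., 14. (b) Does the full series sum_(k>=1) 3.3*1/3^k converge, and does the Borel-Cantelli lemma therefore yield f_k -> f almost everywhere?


Step 1: List the terms 3.3*1/3^k for k = 1 to 14:
  k=1: 1.1
  k=2: 0.366667
  k=3: 0.122222
  k=4: 0.040741
  k=5: 0.01358
  k=6: 0.004527
  k=7: 0.001509
  k=8: 5.029721e-04
  k=9: 1.676574e-04
  k=10: 5.588579e-05
  k=11: 1.862860e-05
  k=12: 6.209532e-06
  k=13: 2.069844e-06
  k=14: 6.899480e-07
Step 2: Partial sum = 1.1 + 0.366667 + 0.122222 + 0.040741 + 0.01358 + 0.004527 + 0.001509 + 5.029721e-04 + 1.676574e-04 + 5.588579e-05 + 1.862860e-05 + 6.209532e-06 + 2.069844e-06 + 6.899480e-07
     = 1.65
Step 3: The full series sum_(k>=1) 3.3*1/3^k converges (geometric series with ratio 1/3 < 1; a constant multiple of a convergent series converges).
Step 4: Fix eps > 0. Since sum_k m(|f_k - f| > eps) < infinity, the Borel-Cantelli lemma gives
        m(limsup_k {|f_k - f| > eps}) = 0, i.e. for a.e. x, |f_k(x) - f(x)| <= eps for all large k.
        Applying this with eps = 1/j for j = 1, 2, ... and intersecting the countably many full-measure sets,
        for a.e. x we get limsup_k |f_k(x) - f(x)| <= 1/j for every j, hence f_k -> f almost everywhere.
Conclusion: series converges; Borel-Cantelli yields f_k -> f a.e.


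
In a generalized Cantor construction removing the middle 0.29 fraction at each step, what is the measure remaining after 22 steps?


Step 1: At each step, fraction remaining = 1 - 0.29 = 0.71
Step 2: After 22 steps, measure = (0.71)^22
Result = 5.341751e-04


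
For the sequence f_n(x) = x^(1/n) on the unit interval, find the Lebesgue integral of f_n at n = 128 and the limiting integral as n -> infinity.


At n = 128: f_128(x) = x^(1/128).
Step 1: integral(x^(1/128), 0, 1) = [x^(1/128+1) / (1/128+1)] from 0 to 1
     = 1 / (1/128 + 1) = 1 / ((128+1)/128) = 128/(128+1)
     = 128/129 = 0.992248
Step 2: As n -> infinity, f_n(x) = x^(1/n) -> 1 for x in (0,1], and f_n is increasing in n.
By MCT, lim_n integral(f_n) = integral(lim_n f_n) = integral(1, 0, 1) = 1.
Step 3: Verify convergence: 128/129 = 0.992248 -> 1


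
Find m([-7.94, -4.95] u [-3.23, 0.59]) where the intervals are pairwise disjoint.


For pairwise disjoint intervals, m(union) = sum of lengths.
= (-4.95 - -7.94) + (0.59 - -3.23)
= 2.99 + 3.82
= 6.81


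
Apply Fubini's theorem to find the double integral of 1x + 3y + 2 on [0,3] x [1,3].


By Fubini, integrate in x first, then y.
Step 1: Fix y, integrate over x in [0,3]:
  integral(1x + 3y + 2, x=0..3)
  = 1*(3^2 - 0^2)/2 + (3y + 2)*(3 - 0)
  = 4.5 + (3y + 2)*3
  = 4.5 + 9y + 6
  = 10.5 + 9y
Step 2: Integrate over y in [1,3]:
  integral(10.5 + 9y, y=1..3)
  = 10.5*2 + 9*(3^2 - 1^2)/2
  = 21 + 36
  = 57


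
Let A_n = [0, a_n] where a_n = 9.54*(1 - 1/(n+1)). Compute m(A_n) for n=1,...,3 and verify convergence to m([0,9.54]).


By continuity of measure from below: if A_n increases to A, then m(A_n) -> m(A).
Here A = [0, 9.54], so m(A) = 9.54
Step 1: a_1 = 9.54*(1 - 1/2) = 4.77, m(A_1) = 4.77
Step 2: a_2 = 9.54*(1 - 1/3) = 6.36, m(A_2) = 6.36
Step 3: a_3 = 9.54*(1 - 1/4) = 7.155, m(A_3) = 7.155
Limit: m(A_n) -> m([0,9.54]) = 9.54


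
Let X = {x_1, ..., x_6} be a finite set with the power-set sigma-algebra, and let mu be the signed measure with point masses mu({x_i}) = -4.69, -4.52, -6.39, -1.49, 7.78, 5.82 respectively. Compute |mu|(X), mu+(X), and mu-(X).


Step 1: Every measurable set is a union of atoms (the cells / points), so a Hahn decomposition is
  obtained by grouping atoms by sign: P = union of atoms with mu > 0, N = union of the remaining atoms.
  Atoms in P (indices): 5, 6;  atoms in N (indices): 1, 2, 3, 4
  Positive values: 7.78, 5.82
  Negative values: -4.69, -4.52, -6.39, -1.49
Step 2: mu+(X) = mu(P) = sum of positive atom values = 13.6
Step 3: mu-(X) = -mu(N) = sum of |negative atom values| = 17.09
Step 4: |mu|(X) = mu+(X) + mu-(X) = 13.6 + 17.09 = 30.69


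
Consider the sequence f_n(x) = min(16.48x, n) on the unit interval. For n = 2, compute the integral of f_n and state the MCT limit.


f(x) = 16.48x on [0,1]; f_n(x) = min(16.48x, n). At n = 2:
Step 1: f(x) reaches 2 at x = 2/16.48 = 0.121359
Step 2: integral(f_2) = integral(16.48x, 0, 0.121359) + integral(2, 0.121359, 1)
       = 16.48*0.121359^2/2 + 2*(1 - 0.121359)
       = 0.121359 + 1.757282
       = 1.878641
Step 3: As n -> infinity, f_n increases to f, so by MCT integral(f_n) -> integral(f) = 16.48/2 = 8.24.
Convergence: integral(f_2) = 1.878641 -> 8.24 as n -> infinity


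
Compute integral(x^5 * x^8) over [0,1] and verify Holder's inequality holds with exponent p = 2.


Step 1: Exact integral of f*g = integral(x^13, 0, 1) = 1/14
     = 0.071429
Step 2: Holder bound with p=2, q=2:
  ||f||_p = (integral x^10 dx)^(1/2) = (1/11)^(1/2) = 0.301511
  ||g||_q = (integral x^16 dx)^(1/2) = (1/17)^(1/2) = 0.242536
Step 3: Holder bound = ||f||_p * ||g||_q = 0.301511 * 0.242536 = 0.073127
Verification: 0.071429 <= 0.073127 (Holder holds)


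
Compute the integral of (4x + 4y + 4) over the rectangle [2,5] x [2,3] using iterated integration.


By Fubini, integrate in x first, then y.
Step 1: Fix y, integrate over x in [2,5]:
  integral(4x + 4y + 4, x=2..5)
  = 4*(5^2 - 2^2)/2 + (4y + 4)*(5 - 2)
  = 42 + (4y + 4)*3
  = 42 + 12y + 12
  = 54 + 12y
Step 2: Integrate over y in [2,3]:
  integral(54 + 12y, y=2..3)
  = 54*1 + 12*(3^2 - 2^2)/2
  = 54 + 30
  = 84


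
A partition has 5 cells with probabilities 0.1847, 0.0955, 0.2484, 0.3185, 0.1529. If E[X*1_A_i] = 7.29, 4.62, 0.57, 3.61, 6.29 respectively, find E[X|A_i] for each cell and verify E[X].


For each cell A_i: E[X|A_i] = E[X*1_A_i] / P(A_i)
Step 1: E[X|A_1] = 7.29 / 0.1847 = 39.46941
Step 2: E[X|A_2] = 4.62 / 0.0955 = 48.376963
Step 3: E[X|A_3] = 0.57 / 0.2484 = 2.294686
Step 4: E[X|A_4] = 3.61 / 0.3185 = 11.33438
Step 5: E[X|A_5] = 6.29 / 0.1529 = 41.137999
Verification: E[X] = sum E[X*1_A_i] = 7.29 + 4.62 + 0.57 + 3.61 + 6.29 = 22.38


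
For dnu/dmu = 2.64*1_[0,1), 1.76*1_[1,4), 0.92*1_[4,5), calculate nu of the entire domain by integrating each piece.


Integrate each piece of the Radon-Nikodym derivative:
Step 1: integral_0^1 2.64 dx = 2.64*(1-0) = 2.64*1 = 2.64
Step 2: integral_1^4 1.76 dx = 1.76*(4-1) = 1.76*3 = 5.28
Step 3: integral_4^5 0.92 dx = 0.92*(5-4) = 0.92*1 = 0.92
Total: 2.64 + 5.28 + 0.92 = 8.84


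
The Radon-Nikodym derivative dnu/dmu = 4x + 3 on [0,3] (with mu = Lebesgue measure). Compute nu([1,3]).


nu(A) = integral_A (dnu/dmu) dmu = integral_1^3 (4x + 3) dx
Step 1: Antiderivative F(x) = (4/2)x^2 + 3x
Step 2: F(3) = (4/2)*3^2 + 3*3 = 18 + 9 = 27
Step 3: F(1) = (4/2)*1^2 + 3*1 = 2 + 3 = 5
Step 4: nu([1,3]) = F(3) - F(1) = 27 - 5 = 22


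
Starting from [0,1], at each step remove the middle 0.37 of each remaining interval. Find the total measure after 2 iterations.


Step 1: At each step, fraction remaining = 1 - 0.37 = 0.63
Step 2: After 2 steps, measure = (0.63)^2
Step 3: Computing the power step by step:
  After step 1: 0.63
  After step 2: 0.3969
Result = 0.3969


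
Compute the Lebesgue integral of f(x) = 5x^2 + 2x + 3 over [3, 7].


The Lebesgue integral of a Riemann-integrable function agrees with the Riemann integral.
Antiderivative F(x) = (5/3)x^3 + (2/2)x^2 + 3x
F(7) = (5/3)*7^3 + (2/2)*7^2 + 3*7
     = (5/3)*343 + (2/2)*49 + 3*7
     = 571.666667 + 49 + 21
     = 641.666667
F(3) = 63
Integral = F(7) - F(3) = 641.666667 - 63 = 578.666667


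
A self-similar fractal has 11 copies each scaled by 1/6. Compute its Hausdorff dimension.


For a self-similar set with N copies scaled by 1/r:
dim_H = log(N)/log(r) = log(11)/log(6)
= 2.397895/1.791759
= 1.338291


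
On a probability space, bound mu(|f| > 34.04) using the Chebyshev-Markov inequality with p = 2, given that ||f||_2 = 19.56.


Chebyshev/Markov inequality: mu(|f| > eps) <= (||f||_p / eps)^p
Step 1: ||f||_2 / eps = 19.56 / 34.04 = 0.574618
Step 2: Raise to power p = 2:
  (0.574618)^2 = 0.330186
Step 3: Therefore mu(|f| > 34.04) <= 0.330186


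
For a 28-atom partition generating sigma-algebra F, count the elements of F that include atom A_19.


Each element of F is a union of some subset S of the 28 atoms.
The element contains A_19 iff A_19 is in S.
So we count subsets S of {A_1,...,A_28} with A_19 in S: choose freely among the other 27 atoms.
Count = 2^(28-1) = 2^27 = 134217728.


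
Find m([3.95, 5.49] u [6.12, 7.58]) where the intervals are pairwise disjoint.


For pairwise disjoint intervals, m(union) = sum of lengths.
= (5.49 - 3.95) + (7.58 - 6.12)
= 1.54 + 1.46
= 3


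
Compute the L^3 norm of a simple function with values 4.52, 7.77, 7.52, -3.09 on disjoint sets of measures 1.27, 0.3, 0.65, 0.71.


Step 1: Compute |f_i|^3 for each value:
  |4.52|^3 = 92.345408
  |7.77|^3 = 469.097433
  |7.52|^3 = 425.259008
  |-3.09|^3 = 29.503629
Step 2: Multiply by measures and sum:
  92.345408 * 1.27 = 117.278668
  469.097433 * 0.3 = 140.72923
  425.259008 * 0.65 = 276.418355
  29.503629 * 0.71 = 20.947577
Sum = 117.278668 + 140.72923 + 276.418355 + 20.947577 = 555.37383
Step 3: Take the p-th root:
||f||_3 = (555.37383)^(1/3) = 8.21981


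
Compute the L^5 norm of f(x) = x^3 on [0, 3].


Step 1: ||f||_5 = (integral_0^3 |x^3|^5 dx)^(1/5)
     = (integral_0^3 x^15 dx)^(1/5)
Step 2: integral_0^3 x^15 dx = [x^16/(16)] from 0 to 3 = 3^16/16
     = 43046721/16 = 2.690420e+06
Step 3: ||f||_5 = (2.690420e+06)^(1/5) = 19.318083


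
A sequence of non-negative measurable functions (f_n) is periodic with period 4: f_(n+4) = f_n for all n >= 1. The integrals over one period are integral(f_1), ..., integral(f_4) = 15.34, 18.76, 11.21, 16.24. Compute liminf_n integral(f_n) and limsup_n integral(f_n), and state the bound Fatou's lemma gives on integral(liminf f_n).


The sequence (integral(f_n)) is periodic with period 4, repeating the values 15.34, 18.76, 11.21, 16.24 indefinitely.
Step 1: For a periodic sequence, every tail (a_m, a_(m+1), ...) contains all 4 period values infinitely often.
Step 2: Hence inf of every tail = min of the period values = min(15.34, 18.76, 11.21, 16.24) = 11.21.
        liminf_n integral(f_n) = sup over m of (inf of tail from m) = 11.21.
Step 3: Similarly sup of every tail = max of the period values = 18.76.
        limsup_n integral(f_n) = 18.76.
Step 4: Fatou's lemma: integral(liminf_n f_n) <= liminf_n integral(f_n) = 11.21.
        So the integral of the pointwise liminf is at most 11.21.


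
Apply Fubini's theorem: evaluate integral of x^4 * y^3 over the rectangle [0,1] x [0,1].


By Fubini's theorem, the double integral factors as a product of single integrals:
Step 1: integral_0^1 x^4 dx = [x^5/5] from 0 to 1
     = 1^5/5 = 0.2
Step 2: integral_0^1 y^3 dy = [y^4/4] from 0 to 1
     = 1^4/4 = 0.25
Step 3: Double integral = 0.2 * 0.25 = 0.05


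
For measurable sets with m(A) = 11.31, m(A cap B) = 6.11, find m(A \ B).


m(A \ B) = m(A) - m(A n B)
= 11.31 - 6.11
= 5.2


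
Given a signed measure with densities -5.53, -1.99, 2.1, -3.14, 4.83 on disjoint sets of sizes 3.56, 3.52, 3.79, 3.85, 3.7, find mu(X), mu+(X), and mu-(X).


Step 1: Compute signed measure on each set:
  Set 1: -5.53 * 3.56 = -19.6868
  Set 2: -1.99 * 3.52 = -7.0048
  Set 3: 2.1 * 3.79 = 7.959
  Set 4: -3.14 * 3.85 = -12.089
  Set 5: 4.83 * 3.7 = 17.871
Step 2: Total signed measure = (-19.6868) + (-7.0048) + (7.959) + (-12.089) + (17.871)
     = -12.9506
Step 3: Positive part mu+(X) = sum of positive contributions = 25.83
Step 4: Negative part mu-(X) = |sum of negative contributions| = 38.7806


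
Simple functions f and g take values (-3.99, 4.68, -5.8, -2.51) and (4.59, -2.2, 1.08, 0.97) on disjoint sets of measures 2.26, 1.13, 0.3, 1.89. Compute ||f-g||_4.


Step 1: Compute differences f_i - g_i:
  -3.99 - 4.59 = -8.58
  4.68 - -2.2 = 6.88
  -5.8 - 1.08 = -6.88
  -2.51 - 0.97 = -3.48
Step 2: Compute |diff|^4 * measure for each set:
  |-8.58|^4 * 2.26 = 5419.374349 * 2.26 = 12247.786029
  |6.88|^4 * 1.13 = 2240.545423 * 1.13 = 2531.816328
  |-6.88|^4 * 0.3 = 2240.545423 * 0.3 = 672.163627
  |-3.48|^4 * 1.89 = 146.661788 * 1.89 = 277.19078
Step 3: Sum = 15728.956764
Step 4: ||f-g||_4 = (15728.956764)^(1/4) = 11.19889


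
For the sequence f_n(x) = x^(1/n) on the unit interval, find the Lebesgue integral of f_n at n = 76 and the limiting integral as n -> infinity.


At n = 76: f_76(x) = x^(1/76).
Step 1: integral(x^(1/76), 0, 1) = [x^(1/76+1) / (1/76+1)] from 0 to 1
     = 1 / (1/76 + 1) = 1 / ((76+1)/76) = 76/(76+1)
     = 76/77 = 0.987013
Step 2: As n -> infinity, f_n(x) = x^(1/n) -> 1 for x in (0,1], and f_n is increasing in n.
By MCT, lim_n integral(f_n) = integral(lim_n f_n) = integral(1, 0, 1) = 1.
Step 3: Verify convergence: 76/77 = 0.987013 -> 1


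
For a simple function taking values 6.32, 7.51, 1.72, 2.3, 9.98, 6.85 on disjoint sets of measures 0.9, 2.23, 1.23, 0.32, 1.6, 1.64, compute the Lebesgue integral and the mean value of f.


Step 1: Integral = sum(value_i * measure_i)
= 6.32*0.9 + 7.51*2.23 + 1.72*1.23 + 2.3*0.32 + 9.98*1.6 + 6.85*1.64
= 5.688 + 16.7473 + 2.1156 + 0.736 + 15.968 + 11.234
= 52.4889
Step 2: Total measure of domain = 0.9 + 2.23 + 1.23 + 0.32 + 1.6 + 1.64 = 7.92
Step 3: Average value = 52.4889 / 7.92 = 6.627386


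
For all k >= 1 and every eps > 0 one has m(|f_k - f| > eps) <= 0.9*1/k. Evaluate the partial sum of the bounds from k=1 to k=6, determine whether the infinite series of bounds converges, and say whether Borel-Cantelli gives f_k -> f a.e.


Step 1: List the terms 0.9*1/k for k = 1 to 6:
  k=1: 0.9
  k=2: 0.45
  k=3: 0.3
  k=4: 0.225
  k=5: 0.18
  k=6: 0.15
Step 2: Partial sum = 0.9 + 0.45 + 0.3 + 0.225 + 0.18 + 0.15
     = 2.205
Step 3: The full series sum_(k>=1) 0.9*1/k diverges (harmonic series, p = 1; a nonzero constant multiple of a divergent series diverges).
Step 4: The (first) Borel-Cantelli lemma requires a summable sequence of measures, so it does not apply here;
        from this bound alone no conclusion about a.e. convergence can be drawn (convergence in measure still
        gives an a.e.-convergent subsequence, but not a.e. convergence of the whole sequence).
Conclusion: series diverges; Borel-Cantelli is inconclusive about a.e. convergence of f_k.


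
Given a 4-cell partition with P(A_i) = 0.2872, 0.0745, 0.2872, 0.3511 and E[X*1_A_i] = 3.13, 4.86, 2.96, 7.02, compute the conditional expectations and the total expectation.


For each cell A_i: E[X|A_i] = E[X*1_A_i] / P(A_i)
Step 1: E[X|A_1] = 3.13 / 0.2872 = 10.898329
Step 2: E[X|A_2] = 4.86 / 0.0745 = 65.234899
Step 3: E[X|A_3] = 2.96 / 0.2872 = 10.306407
Step 4: E[X|A_4] = 7.02 / 0.3511 = 19.994304
Verification: E[X] = sum E[X*1_A_i] = 3.13 + 4.86 + 2.96 + 7.02 = 17.97


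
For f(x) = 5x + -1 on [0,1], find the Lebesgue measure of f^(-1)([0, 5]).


f^(-1)([0, 5]) = {x : 0 <= 5x + -1 <= 5}
Solving: (0 - -1)/5 <= x <= (5 - -1)/5
= [0.2, 1.2]
Intersecting with [0,1]: [0.2, 1]
Measure = 1 - 0.2 = 0.8


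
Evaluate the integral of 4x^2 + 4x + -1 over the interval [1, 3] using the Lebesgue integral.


The Lebesgue integral of a Riemann-integrable function agrees with the Riemann integral.
Antiderivative F(x) = (4/3)x^3 + (4/2)x^2 + -1x
F(3) = (4/3)*3^3 + (4/2)*3^2 + -1*3
     = (4/3)*27 + (4/2)*9 + -1*3
     = 36 + 18 + -3
     = 51
F(1) = 2.333333
Integral = F(3) - F(1) = 51 - 2.333333 = 48.666667


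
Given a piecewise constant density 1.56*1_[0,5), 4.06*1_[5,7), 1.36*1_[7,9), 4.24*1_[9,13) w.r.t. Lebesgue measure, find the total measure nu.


Integrate each piece of the Radon-Nikodym derivative:
Step 1: integral_0^5 1.56 dx = 1.56*(5-0) = 1.56*5 = 7.8
Step 2: integral_5^7 4.06 dx = 4.06*(7-5) = 4.06*2 = 8.12
Step 3: integral_7^9 1.36 dx = 1.36*(9-7) = 1.36*2 = 2.72
Step 4: integral_9^13 4.24 dx = 4.24*(13-9) = 4.24*4 = 16.96
Total: 7.8 + 8.12 + 2.72 + 16.96 = 35.6


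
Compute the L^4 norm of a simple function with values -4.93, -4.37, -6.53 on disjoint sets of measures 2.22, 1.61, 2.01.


Step 1: Compute |f_i|^4 for each value:
  |-4.93|^4 = 590.728164
  |-4.37|^4 = 364.69159
  |-6.53|^4 = 1818.246353
Step 2: Multiply by measures and sum:
  590.728164 * 2.22 = 1311.416524
  364.69159 * 1.61 = 587.153459
  1818.246353 * 2.01 = 3654.675169
Sum = 1311.416524 + 587.153459 + 3654.675169 = 5553.245153
Step 3: Take the p-th root:
||f||_4 = (5553.245153)^(1/4) = 8.632502


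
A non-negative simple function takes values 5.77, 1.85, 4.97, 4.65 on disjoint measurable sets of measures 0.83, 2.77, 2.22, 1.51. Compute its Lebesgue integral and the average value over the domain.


Step 1: Integral = sum(value_i * measure_i)
= 5.77*0.83 + 1.85*2.77 + 4.97*2.22 + 4.65*1.51
= 4.7891 + 5.1245 + 11.0334 + 7.0215
= 27.9685
Step 2: Total measure of domain = 0.83 + 2.77 + 2.22 + 1.51 = 7.33
Step 3: Average value = 27.9685 / 7.33 = 3.815621


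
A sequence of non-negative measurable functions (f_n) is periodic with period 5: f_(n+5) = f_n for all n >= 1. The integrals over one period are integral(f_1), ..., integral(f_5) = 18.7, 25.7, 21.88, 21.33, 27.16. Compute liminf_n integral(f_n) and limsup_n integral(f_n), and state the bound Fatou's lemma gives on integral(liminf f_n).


The sequence (integral(f_n)) is periodic with period 5, repeating the values 18.7, 25.7, 21.88, 21.33, 27.16 indefinitely.
Step 1: For a periodic sequence, every tail (a_m, a_(m+1), ...) contains all 5 period values infinitely often.
Step 2: Hence inf of every tail = min of the period values = min(18.7, 25.7, 21.88, 21.33, 27.16) = 18.7.
        liminf_n integral(f_n) = sup over m of (inf of tail from m) = 18.7.
Step 3: Similarly sup of every tail = max of the period values = 27.16.
        limsup_n integral(f_n) = 27.16.
Step 4: Fatou's lemma: integral(liminf_n f_n) <= liminf_n integral(f_n) = 18.7.
        So the integral of the pointwise liminf is at most 18.7.
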